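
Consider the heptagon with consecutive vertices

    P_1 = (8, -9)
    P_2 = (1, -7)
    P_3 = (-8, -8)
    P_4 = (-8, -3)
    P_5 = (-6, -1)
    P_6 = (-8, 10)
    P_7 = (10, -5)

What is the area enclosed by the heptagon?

Apply the shoelace formula: 2A = Σ (x_i·y_{i+1} − x_{i+1}·y_i), indices taken mod 7.
Σ = (-47) + (-64) + (-40) + (-10) + (-68) + (-60) + (-50) = -339
Area = |Σ|/2 = 169.5.

169.5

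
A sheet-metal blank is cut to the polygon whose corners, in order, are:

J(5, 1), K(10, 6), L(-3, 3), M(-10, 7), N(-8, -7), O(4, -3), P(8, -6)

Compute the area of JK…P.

146.5

Apply the surveyor's formula: 2A = Σ (x_i·y_{i+1} − x_{i+1}·y_i), indices taken mod 7.
J→K: (5)(6) − (10)(1) = 20
K→L: (10)(3) − (-3)(6) = 48
L→M: (-3)(7) − (-10)(3) = 9
M→N: (-10)(-7) − (-8)(7) = 126
N→O: (-8)(-3) − (4)(-7) = 52
O→P: (4)(-6) − (8)(-3) = 0
P→J: (8)(1) − (5)(-6) = 38
Σ = 293
Area = |Σ|/2 = 146.5.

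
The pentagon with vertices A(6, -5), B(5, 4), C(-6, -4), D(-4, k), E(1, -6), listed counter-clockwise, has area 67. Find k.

-6

The doubled signed area Σ (x_i y_{i+1} − x_{i+1} y_i) is linear in k.
With k=0 it equals 92; the coefficient of k is -7 (from the two edges through D).
So -7·k + 92 = 2·67 = 134 ⇒ k = -6.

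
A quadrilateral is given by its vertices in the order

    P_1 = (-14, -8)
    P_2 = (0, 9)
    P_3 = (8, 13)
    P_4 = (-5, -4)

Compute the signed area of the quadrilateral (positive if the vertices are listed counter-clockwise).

-90.5

Apply the shoelace (surveyor's) formula: 2A = Σ (x_i·y_{i+1} − x_{i+1}·y_i), indices taken mod 4.
Σ = (-126) + (-72) + (33) + (-16) = -181
Signed area = Σ/2 = -90.5 (negative ⇒ clockwise traversal).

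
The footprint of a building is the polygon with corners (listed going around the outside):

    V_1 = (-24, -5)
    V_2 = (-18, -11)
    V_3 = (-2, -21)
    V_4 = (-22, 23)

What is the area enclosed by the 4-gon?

342

Σ = (174) + (356) + (-508) + (662) = 684
Area = |Σ|/2 = 342.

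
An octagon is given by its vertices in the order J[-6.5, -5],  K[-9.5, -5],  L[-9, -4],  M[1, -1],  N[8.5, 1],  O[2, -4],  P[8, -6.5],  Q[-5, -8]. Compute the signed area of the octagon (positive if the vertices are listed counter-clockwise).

-70

Σ = (-15) + (-7) + (13) + (9.5) + (-36) + (19) + (-96.5) + (-27) = -140
Signed area = Σ/2 = -70 (negative ⇒ clockwise traversal).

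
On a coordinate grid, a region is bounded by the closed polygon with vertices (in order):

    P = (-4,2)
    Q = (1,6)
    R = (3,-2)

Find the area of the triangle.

Σ = (-26) + (-20) + (-2) = -48
Area = |Σ|/2 = 24.

24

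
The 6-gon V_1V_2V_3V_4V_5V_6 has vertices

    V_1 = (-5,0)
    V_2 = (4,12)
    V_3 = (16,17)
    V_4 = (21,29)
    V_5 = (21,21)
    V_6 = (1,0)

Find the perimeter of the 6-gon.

84

|V_1V_2| = √((9)² + (12)²) = √225 = 15
|V_2V_3| = √((12)² + (5)²) = √169 = 13
|V_3V_4| = √((5)² + (12)²) = √169 = 13
|V_4V_5| = √((0)² + (-8)²) = √64 = 8
|V_5V_6| = √((-20)² + (-21)²) = √841 = 29
|V_6V_1| = √((-6)² + (0)²) = √36 = 6
Perimeter = 15 + 13 + 13 + 8 + 29 + 6 = 84.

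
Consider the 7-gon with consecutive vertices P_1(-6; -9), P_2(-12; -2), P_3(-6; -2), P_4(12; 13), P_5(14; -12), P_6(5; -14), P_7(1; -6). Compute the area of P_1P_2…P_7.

Σ = (-96) + (12) + (-54) + (-326) + (-136) + (-16) + (-45) = -661
Area = |Σ|/2 = 330.5.

330.5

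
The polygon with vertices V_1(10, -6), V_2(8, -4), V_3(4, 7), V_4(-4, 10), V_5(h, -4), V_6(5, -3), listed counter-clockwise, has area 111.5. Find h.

Write out the shoelace sum; only the two edges meeting at V_5 involve h:
2·Area = [((-4)·(-4) − h·10) + (h·(-3) − 5·(-4))] + 148
       = -13·h + 184 = 223
⇒ h = -3.

-3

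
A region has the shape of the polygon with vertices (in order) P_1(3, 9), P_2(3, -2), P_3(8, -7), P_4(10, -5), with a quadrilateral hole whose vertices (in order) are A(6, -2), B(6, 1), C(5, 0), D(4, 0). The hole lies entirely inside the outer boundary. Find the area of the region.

Outer boundary:
Σ = (-33) + (-5) + (30) + (105) = 97
Area = |Σ|/2 = 48.5.
Hole:
Apply the shoelace (surveyor's) formula: 2A = Σ (x_i·y_{i+1} − x_{i+1}·y_i), indices taken mod 4.
Σ = (18) + (-5) + (0) + (-8) = 5
Area = |Σ|/2 = 2.5.
Net area = 48.5 − 2.5 = 46.

46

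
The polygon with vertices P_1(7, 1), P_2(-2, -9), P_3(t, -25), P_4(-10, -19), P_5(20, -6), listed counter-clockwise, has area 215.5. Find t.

-19

Write out the shoelace sum; only the two edges meeting at P_3 involve t:
2·Area = [((-2)·(-25) − t·(-9)) + (t·(-19) − (-10)·(-25))] + 441
       = -10·t + 241 = 431
⇒ t = -19.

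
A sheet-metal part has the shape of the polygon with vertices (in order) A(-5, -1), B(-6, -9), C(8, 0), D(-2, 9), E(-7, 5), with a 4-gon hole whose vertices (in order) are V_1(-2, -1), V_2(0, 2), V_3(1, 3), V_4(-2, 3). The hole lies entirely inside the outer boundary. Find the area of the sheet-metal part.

128.5

Outer boundary:
Σ = (39) + (72) + (72) + (53) + (32) = 268
Area = |Σ|/2 = 134.
Hole:
Apply Gauss's area formula: 2A = Σ (x_i·y_{i+1} − x_{i+1}·y_i), indices taken mod 4.
Σ = (-4) + (-2) + (9) + (8) = 11
Area = |Σ|/2 = 5.5.
Net area = 134 − 5.5 = 128.5.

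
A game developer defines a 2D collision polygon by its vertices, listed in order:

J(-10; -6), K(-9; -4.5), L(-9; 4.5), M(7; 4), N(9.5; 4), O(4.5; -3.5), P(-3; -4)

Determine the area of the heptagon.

134.625

Apply the shoelace formula: 2A = Σ (x_i·y_{i+1} − x_{i+1}·y_i), indices taken mod 7.
Σ = (-9) + (-81) + (-67.5) + (-10) + (-51.25) + (-28.5) + (-22) = -269.25
Area = |Σ|/2 = 134.625.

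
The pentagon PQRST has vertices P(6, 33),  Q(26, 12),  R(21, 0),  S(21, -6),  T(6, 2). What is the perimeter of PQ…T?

96

|PQ| = √((20)² + (-21)²) = √841 = 29
|QR| = √((-5)² + (-12)²) = √169 = 13
|RS| = √((0)² + (-6)²) = √36 = 6
|ST| = √((-15)² + (8)²) = √289 = 17
|TP| = √((0)² + (31)²) = √961 = 31
Perimeter = 29 + 13 + 6 + 17 + 31 = 96.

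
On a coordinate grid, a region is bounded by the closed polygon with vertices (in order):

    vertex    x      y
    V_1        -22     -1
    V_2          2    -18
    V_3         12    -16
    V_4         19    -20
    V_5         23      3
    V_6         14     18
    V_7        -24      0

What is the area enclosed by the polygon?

995.5

Σ = (398) + (184) + (64) + (517) + (372) + (432) + (24) = 1991
Area = |Σ|/2 = 995.5.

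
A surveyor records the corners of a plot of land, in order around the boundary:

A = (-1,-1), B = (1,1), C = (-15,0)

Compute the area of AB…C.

Apply the shoelace (surveyor's) formula: 2A = Σ (x_i·y_{i+1} − x_{i+1}·y_i), indices taken mod 3.
Σ = (0) + (15) + (15) = 30
Area = |Σ|/2 = 15.

15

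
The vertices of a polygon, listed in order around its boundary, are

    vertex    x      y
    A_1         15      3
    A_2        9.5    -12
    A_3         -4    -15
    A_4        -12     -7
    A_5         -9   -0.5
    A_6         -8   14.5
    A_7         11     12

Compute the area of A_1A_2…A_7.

572.5

Apply the shoelace formula: 2A = Σ (x_i·y_{i+1} − x_{i+1}·y_i), indices taken mod 7.
Σ = (-208.5) + (-190.5) + (-152) + (-57) + (-134.5) + (-255.5) + (-147) = -1145
Area = |Σ|/2 = 572.5.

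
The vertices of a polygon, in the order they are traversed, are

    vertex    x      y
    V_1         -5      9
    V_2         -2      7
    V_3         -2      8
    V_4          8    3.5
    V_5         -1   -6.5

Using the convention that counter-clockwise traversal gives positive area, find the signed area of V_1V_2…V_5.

Apply the shoelace formula: 2A = Σ (x_i·y_{i+1} − x_{i+1}·y_i), indices taken mod 5.
Σ = (-17) + (-2) + (-71) + (-48.5) + (-41.5) = -180
Signed area = Σ/2 = -90 (negative ⇒ clockwise traversal).

-90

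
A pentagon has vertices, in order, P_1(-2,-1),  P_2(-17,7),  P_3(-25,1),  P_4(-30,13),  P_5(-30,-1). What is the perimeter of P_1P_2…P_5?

|P_1P_2| = √((-15)² + (8)²) = √289 = 17
|P_2P_3| = √((-8)² + (-6)²) = √100 = 10
|P_3P_4| = √((-5)² + (12)²) = √169 = 13
|P_4P_5| = √((0)² + (-14)²) = √196 = 14
|P_5P_1| = √((28)² + (0)²) = √784 = 28
Perimeter = 17 + 10 + 13 + 14 + 28 = 82.

82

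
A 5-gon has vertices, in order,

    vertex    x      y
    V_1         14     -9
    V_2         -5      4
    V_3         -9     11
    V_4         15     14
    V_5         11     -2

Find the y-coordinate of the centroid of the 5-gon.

1507/277

Apply the surveyor's formula. First the cross-terms c_i = x_i·y_{i+1} − x_{i+1}·y_i:
  11, -19, -291, -184, -71  ⇒  2A = -554, A = -277.
Then Σ (y_i + y_{i+1})·c_i = -9042, so ȳ = -9042 / (6·(-277)) = 1507/277.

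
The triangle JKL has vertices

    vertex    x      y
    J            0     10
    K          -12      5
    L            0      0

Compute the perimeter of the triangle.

|JK| = √((-12)² + (-5)²) = √169 = 13
|KL| = √((12)² + (-5)²) = √169 = 13
|LJ| = √((0)² + (10)²) = √100 = 10
Perimeter = 13 + 13 + 10 = 36.

36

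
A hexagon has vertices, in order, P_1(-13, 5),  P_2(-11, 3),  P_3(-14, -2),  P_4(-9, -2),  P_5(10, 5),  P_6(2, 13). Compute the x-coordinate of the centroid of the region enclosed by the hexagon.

-692/273

Apply the shoelace (surveyor's) formula. First the cross-terms c_i = x_i·y_{i+1} − x_{i+1}·y_i:
  16, 64, 10, -25, 120, 179  ⇒  2A = 364, A = 182.
Then Σ (x_i + x_{i+1})·c_i = -2768, so x̄ = -2768 / (6·182) = -692/273.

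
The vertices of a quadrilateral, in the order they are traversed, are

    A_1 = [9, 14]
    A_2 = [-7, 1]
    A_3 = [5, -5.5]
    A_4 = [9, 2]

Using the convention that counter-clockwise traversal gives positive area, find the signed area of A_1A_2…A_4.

Apply Gauss's area formula: 2A = Σ (x_i·y_{i+1} − x_{i+1}·y_i), indices taken mod 4.
Σ = (107) + (33.5) + (59.5) + (108) = 308
Signed area = Σ/2 = 154 (positive ⇒ counter-clockwise traversal).

154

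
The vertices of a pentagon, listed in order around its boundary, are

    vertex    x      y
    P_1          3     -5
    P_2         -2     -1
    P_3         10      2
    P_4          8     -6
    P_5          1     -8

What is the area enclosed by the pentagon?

P_1→P_2: (3)(-1) − (-2)(-5) = -13
P_2→P_3: (-2)(2) − (10)(-1) = 6
P_3→P_4: (10)(-6) − (8)(2) = -76
P_4→P_5: (8)(-8) − (1)(-6) = -58
P_5→P_1: (1)(-5) − (3)(-8) = 19
Σ = -122
Area = |Σ|/2 = 61.

61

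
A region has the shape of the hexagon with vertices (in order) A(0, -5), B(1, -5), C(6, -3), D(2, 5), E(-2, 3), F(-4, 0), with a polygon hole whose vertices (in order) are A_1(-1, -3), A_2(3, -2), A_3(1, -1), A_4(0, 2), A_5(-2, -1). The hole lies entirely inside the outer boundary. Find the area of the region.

Outer boundary:
Apply the shoelace (surveyor's) formula: 2A = Σ (x_i·y_{i+1} − x_{i+1}·y_i), indices taken mod 6.
Σ = (5) + (27) + (36) + (16) + (12) + (20) = 116
Area = |Σ|/2 = 58.
Hole:
A_1→A_2: (-1)(-2) − (3)(-3) = 11
A_2→A_3: (3)(-1) − (1)(-2) = -1
A_3→A_4: (1)(2) − (0)(-1) = 2
A_4→A_5: (0)(-1) − (-2)(2) = 4
A_5→A_1: (-2)(-3) − (-1)(-1) = 5
Σ = 21
Area = |Σ|/2 = 10.5.
Net area = 58 − 10.5 = 47.5.

47.5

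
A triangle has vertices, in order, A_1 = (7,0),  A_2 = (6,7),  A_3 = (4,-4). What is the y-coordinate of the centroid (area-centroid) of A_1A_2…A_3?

1

Apply the surveyor's formula. First the cross-terms c_i = x_i·y_{i+1} − x_{i+1}·y_i:
  49, -52, 28  ⇒  2A = 25, A = 12.5.
Then Σ (y_i + y_{i+1})·c_i = 75, so ȳ = 75 / (6·12.5) = 1.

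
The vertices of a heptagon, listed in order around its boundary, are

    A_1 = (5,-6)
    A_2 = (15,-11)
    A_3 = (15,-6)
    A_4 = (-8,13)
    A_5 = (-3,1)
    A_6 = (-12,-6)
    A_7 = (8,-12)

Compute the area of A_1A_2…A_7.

261

Apply the surveyor's formula: 2A = Σ (x_i·y_{i+1} − x_{i+1}·y_i), indices taken mod 7.
Cross-terms: 35, 75, 147, 31, 30, 192, 12  ⇒  Σ = 522
Area = |Σ|/2 = 261.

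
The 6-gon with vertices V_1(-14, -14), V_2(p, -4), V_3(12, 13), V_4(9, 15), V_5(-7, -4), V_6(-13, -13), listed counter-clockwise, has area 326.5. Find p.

14

The doubled signed area Σ (x_i y_{i+1} − x_{i+1} y_i) is linear in p.
With p=0 it equals 275; the coefficient of p is 27 (from the two edges through V_2).
So 27·p + 275 = 2·326.5 = 653 ⇒ p = 14.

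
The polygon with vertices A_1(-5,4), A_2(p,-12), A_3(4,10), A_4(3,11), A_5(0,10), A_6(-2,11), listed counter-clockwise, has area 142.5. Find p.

11

The doubled signed area Σ (x_i y_{i+1} − x_{i+1} y_i) is linear in p.
With p=0 it equals 219; the coefficient of p is 6 (from the two edges through A_2).
So 6·p + 219 = 2·142.5 = 285 ⇒ p = 11.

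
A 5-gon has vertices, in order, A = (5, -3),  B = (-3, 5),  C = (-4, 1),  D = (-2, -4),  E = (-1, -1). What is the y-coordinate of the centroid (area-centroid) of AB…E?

Apply the surveyor's formula. First the cross-terms c_i = x_i·y_{i+1} − x_{i+1}·y_i:
  16, 17, 18, -2, 8  ⇒  2A = 57, A = 28.5.
Then Σ (y_i + y_{i+1})·c_i = 58, so ȳ = 58 / (6·28.5) = 58/171.

58/171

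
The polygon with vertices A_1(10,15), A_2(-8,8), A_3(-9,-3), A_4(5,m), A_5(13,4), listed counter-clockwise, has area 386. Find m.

-13

Write out the shoelace sum; only the two edges meeting at A_4 involve m:
2·Area = [((-9)·m − 5·(-3)) + (5·4 − 13·m)] + 451
       = -22·m + 486 = 772
⇒ m = -13.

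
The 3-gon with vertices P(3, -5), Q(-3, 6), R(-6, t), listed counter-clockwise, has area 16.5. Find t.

6

Write out the shoelace sum; only the two edges meeting at R involve t:
2·Area = [((-3)·t − (-6)·6) + ((-6)·(-5) − 3·t)] + 3
       = -6·t + 69 = 33
⇒ t = 6.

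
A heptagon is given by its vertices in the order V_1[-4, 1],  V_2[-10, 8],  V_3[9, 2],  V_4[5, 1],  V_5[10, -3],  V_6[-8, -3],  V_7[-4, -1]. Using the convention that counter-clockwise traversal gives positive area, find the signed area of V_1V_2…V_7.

Apply Gauss's area formula: 2A = Σ (x_i·y_{i+1} − x_{i+1}·y_i), indices taken mod 7.
Σ = (-22) + (-92) + (-1) + (-25) + (-54) + (-4) + (-8) = -206
Signed area = Σ/2 = -103 (negative ⇒ clockwise traversal).

-103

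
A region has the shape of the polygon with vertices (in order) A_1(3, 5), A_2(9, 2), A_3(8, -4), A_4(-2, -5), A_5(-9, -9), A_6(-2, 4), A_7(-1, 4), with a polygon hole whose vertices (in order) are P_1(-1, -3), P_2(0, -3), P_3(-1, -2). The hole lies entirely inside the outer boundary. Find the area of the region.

120

Outer boundary:
Σ = (-39) + (-52) + (-48) + (-27) + (-54) + (-4) + (-17) = -241
Area = |Σ|/2 = 120.5.
Hole:
Apply the shoelace formula: 2A = Σ (x_i·y_{i+1} − x_{i+1}·y_i), indices taken mod 3.
Cross-terms: 3, -3, 1  ⇒  Σ = 1
Area = |Σ|/2 = 0.5.
Net area = 120.5 − 0.5 = 120.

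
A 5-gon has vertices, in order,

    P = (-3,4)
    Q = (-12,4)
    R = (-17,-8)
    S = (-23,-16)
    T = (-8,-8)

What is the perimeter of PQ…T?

62

|PQ| = √((-9)² + (0)²) = √81 = 9
|QR| = √((-5)² + (-12)²) = √169 = 13
|RS| = √((-6)² + (-8)²) = √100 = 10
|ST| = √((15)² + (8)²) = √289 = 17
|TP| = √((5)² + (12)²) = √169 = 13
Perimeter = 9 + 13 + 10 + 17 + 13 = 62.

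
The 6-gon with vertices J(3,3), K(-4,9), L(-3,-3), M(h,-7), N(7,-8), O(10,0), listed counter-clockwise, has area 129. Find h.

0

The doubled signed area Σ (x_i y_{i+1} − x_{i+1} y_i) is linear in h.
With h=0 it equals 258; the coefficient of h is -5 (from the two edges through M).
So -5·h + 258 = 2·129 = 258 ⇒ h = 0.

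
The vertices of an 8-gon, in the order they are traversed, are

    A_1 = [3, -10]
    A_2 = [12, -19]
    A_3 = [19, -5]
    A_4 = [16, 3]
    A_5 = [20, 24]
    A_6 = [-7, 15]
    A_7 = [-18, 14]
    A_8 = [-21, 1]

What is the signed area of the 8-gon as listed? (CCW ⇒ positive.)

Σ = (63) + (301) + (137) + (324) + (468) + (172) + (276) + (207) = 1948
Signed area = Σ/2 = 974 (positive ⇒ counter-clockwise traversal).

974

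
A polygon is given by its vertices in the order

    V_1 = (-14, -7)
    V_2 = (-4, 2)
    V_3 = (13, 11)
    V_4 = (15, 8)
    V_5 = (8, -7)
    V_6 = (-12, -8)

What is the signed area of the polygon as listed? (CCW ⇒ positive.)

-266

Apply the shoelace formula: 2A = Σ (x_i·y_{i+1} − x_{i+1}·y_i), indices taken mod 6.
Σ = (-56) + (-70) + (-61) + (-169) + (-148) + (-28) = -532
Signed area = Σ/2 = -266 (negative ⇒ clockwise traversal).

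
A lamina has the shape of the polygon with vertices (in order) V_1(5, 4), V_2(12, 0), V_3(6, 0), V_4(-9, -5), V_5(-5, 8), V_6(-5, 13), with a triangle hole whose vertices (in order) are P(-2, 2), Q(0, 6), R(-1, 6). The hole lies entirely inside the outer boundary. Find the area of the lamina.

140.5

Outer boundary:
Apply the surveyor's formula: 2A = Σ (x_i·y_{i+1} − x_{i+1}·y_i), indices taken mod 6.
V_1→V_2: (5)(0) − (12)(4) = -48
V_2→V_3: (12)(0) − (6)(0) = 0
V_3→V_4: (6)(-5) − (-9)(0) = -30
V_4→V_5: (-9)(8) − (-5)(-5) = -97
V_5→V_6: (-5)(13) − (-5)(8) = -25
V_6→V_1: (-5)(4) − (5)(13) = -85
Σ = -285
Area = |Σ|/2 = 142.5.
Hole:
P→Q: (-2)(6) − (0)(2) = -12
Q→R: (0)(6) − (-1)(6) = 6
R→P: (-1)(2) − (-2)(6) = 10
Σ = 4
Area = |Σ|/2 = 2.
Net area = 142.5 − 2 = 140.5.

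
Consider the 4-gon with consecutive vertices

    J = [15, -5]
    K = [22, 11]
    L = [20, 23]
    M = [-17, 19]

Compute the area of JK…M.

Apply Gauss's area formula: 2A = Σ (x_i·y_{i+1} − x_{i+1}·y_i), indices taken mod 4.
Σ = (275) + (286) + (771) + (-200) = 1132
Area = |Σ|/2 = 566.

566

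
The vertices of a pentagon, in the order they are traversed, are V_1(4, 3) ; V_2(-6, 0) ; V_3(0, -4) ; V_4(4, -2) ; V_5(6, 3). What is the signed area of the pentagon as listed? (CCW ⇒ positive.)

Apply Gauss's area formula: 2A = Σ (x_i·y_{i+1} − x_{i+1}·y_i), indices taken mod 5.
Σ = (18) + (24) + (16) + (24) + (6) = 88
Signed area = Σ/2 = 44 (positive ⇒ counter-clockwise traversal).

44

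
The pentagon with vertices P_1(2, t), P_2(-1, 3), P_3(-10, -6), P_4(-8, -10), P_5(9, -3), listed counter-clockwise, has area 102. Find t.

-1

Write out the shoelace sum; only the two edges meeting at P_1 involve t:
2·Area = [(9·t − 2·(-3)) + (2·3 − (-1)·t)] + 202
       = 10·t + 214 = 204
⇒ t = -1.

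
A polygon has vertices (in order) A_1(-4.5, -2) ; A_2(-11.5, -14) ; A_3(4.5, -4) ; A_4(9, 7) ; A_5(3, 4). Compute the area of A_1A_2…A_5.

121.75

A_1→A_2: (-4.5)(-14) − (-11.5)(-2) = 40
A_2→A_3: (-11.5)(-4) − (4.5)(-14) = 109
A_3→A_4: (4.5)(7) − (9)(-4) = 67.5
A_4→A_5: (9)(4) − (3)(7) = 15
A_5→A_1: (3)(-2) − (-4.5)(4) = 12
Σ = 243.5
Area = |Σ|/2 = 121.75.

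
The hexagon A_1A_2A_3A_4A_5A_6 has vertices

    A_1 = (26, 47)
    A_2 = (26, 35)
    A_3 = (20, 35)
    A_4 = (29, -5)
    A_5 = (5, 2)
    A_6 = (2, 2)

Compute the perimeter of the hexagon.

|A_1A_2| = √((0)² + (-12)²) = √144 = 12
|A_2A_3| = √((-6)² + (0)²) = √36 = 6
|A_3A_4| = √((9)² + (-40)²) = √1681 = 41
|A_4A_5| = √((-24)² + (7)²) = √625 = 25
|A_5A_6| = √((-3)² + (0)²) = √9 = 3
|A_6A_1| = √((24)² + (45)²) = √2601 = 51
Perimeter = 12 + 6 + 41 + 25 + 3 + 51 = 138.

138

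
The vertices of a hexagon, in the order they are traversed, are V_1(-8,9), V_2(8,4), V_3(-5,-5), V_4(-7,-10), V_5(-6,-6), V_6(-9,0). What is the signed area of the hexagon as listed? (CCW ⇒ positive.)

Σ = (-104) + (-20) + (15) + (-18) + (-54) + (-81) = -262
Signed area = Σ/2 = -131 (negative ⇒ clockwise traversal).

-131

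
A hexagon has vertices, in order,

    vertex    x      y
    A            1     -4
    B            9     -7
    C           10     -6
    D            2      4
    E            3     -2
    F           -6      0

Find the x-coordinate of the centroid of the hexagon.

Apply the shoelace (surveyor's) formula. First the cross-terms c_i = x_i·y_{i+1} − x_{i+1}·y_i:
  29, 16, 52, -16, -12, 24  ⇒  2A = 93, A = 46.5.
Then Σ (x_i + x_{i+1})·c_i = 1054, so x̄ = 1054 / (6·46.5) = 34/9.

34/9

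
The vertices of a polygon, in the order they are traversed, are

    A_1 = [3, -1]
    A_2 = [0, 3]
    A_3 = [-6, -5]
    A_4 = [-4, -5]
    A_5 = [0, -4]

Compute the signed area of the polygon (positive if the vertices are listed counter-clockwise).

32.5

A_1→A_2: (3)(3) − (0)(-1) = 9
A_2→A_3: (0)(-5) − (-6)(3) = 18
A_3→A_4: (-6)(-5) − (-4)(-5) = 10
A_4→A_5: (-4)(-4) − (0)(-5) = 16
A_5→A_1: (0)(-1) − (3)(-4) = 12
Σ = 65
Signed area = Σ/2 = 32.5 (positive ⇒ counter-clockwise traversal).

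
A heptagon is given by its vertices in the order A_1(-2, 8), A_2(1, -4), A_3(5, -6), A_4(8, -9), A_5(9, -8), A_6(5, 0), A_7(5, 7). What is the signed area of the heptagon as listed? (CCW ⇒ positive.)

81.5

Cross-terms: 0, 14, 3, 17, 40, 35, 54  ⇒  Σ = 163
Signed area = Σ/2 = 81.5 (positive ⇒ counter-clockwise traversal).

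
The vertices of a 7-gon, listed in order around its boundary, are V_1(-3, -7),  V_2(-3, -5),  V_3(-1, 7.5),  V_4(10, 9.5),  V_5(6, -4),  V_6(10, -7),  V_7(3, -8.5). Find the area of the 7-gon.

Σ = (-6) + (-27.5) + (-84.5) + (-97) + (-2) + (-64) + (-46.5) = -327.5
Area = |Σ|/2 = 163.75.

163.75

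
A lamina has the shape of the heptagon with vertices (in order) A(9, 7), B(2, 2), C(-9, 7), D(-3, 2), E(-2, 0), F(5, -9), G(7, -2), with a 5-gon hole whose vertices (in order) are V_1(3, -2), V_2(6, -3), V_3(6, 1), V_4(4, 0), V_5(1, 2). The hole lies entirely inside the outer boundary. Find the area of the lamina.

Outer boundary:
Cross-terms: 4, 32, 3, 4, 18, 53, 67  ⇒  Σ = 181
Area = |Σ|/2 = 90.5.
Hole:
Σ = (3) + (24) + (-4) + (8) + (-8) = 23
Area = |Σ|/2 = 11.5.
Net area = 90.5 − 11.5 = 79.

79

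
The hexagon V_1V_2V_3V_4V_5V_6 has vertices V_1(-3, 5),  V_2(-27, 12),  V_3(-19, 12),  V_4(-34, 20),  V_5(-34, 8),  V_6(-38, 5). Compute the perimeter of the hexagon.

102

|V_1V_2| = √((-24)² + (7)²) = √625 = 25
|V_2V_3| = √((8)² + (0)²) = √64 = 8
|V_3V_4| = √((-15)² + (8)²) = √289 = 17
|V_4V_5| = √((0)² + (-12)²) = √144 = 12
|V_5V_6| = √((-4)² + (-3)²) = √25 = 5
|V_6V_1| = √((35)² + (0)²) = √1225 = 35
Perimeter = 25 + 8 + 17 + 12 + 5 + 35 = 102.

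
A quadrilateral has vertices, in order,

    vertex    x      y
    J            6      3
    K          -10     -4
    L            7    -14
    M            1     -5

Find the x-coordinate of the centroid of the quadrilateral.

-5/6

Apply the shoelace formula. First the cross-terms c_i = x_i·y_{i+1} − x_{i+1}·y_i:
  6, 168, -21, 33  ⇒  2A = 186, A = 93.
Then Σ (x_i + x_{i+1})·c_i = -465, so x̄ = -465 / (6·93) = -5/6.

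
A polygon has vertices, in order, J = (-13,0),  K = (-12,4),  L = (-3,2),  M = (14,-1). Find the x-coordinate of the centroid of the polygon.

Apply the shoelace formula. First the cross-terms c_i = x_i·y_{i+1} − x_{i+1}·y_i:
  -52, -12, -25, -13  ⇒  2A = -102, A = -51.
Then Σ (x_i + x_{i+1})·c_i = 1192, so x̄ = 1192 / (6·(-51)) = -596/153.

-596/153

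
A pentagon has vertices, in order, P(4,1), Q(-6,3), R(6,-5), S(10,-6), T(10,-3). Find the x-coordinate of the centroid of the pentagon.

137/36

Apply the surveyor's formula. First the cross-terms c_i = x_i·y_{i+1} − x_{i+1}·y_i:
  18, 12, 14, 30, 22  ⇒  2A = 96, A = 48.
Then Σ (x_i + x_{i+1})·c_i = 1096, so x̄ = 1096 / (6·48) = 137/36.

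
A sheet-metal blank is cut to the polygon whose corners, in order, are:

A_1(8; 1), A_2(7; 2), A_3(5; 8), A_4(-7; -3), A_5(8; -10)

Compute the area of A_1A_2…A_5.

139

Apply the shoelace formula: 2A = Σ (x_i·y_{i+1} − x_{i+1}·y_i), indices taken mod 5.
A_1→A_2: (8)(2) − (7)(1) = 9
A_2→A_3: (7)(8) − (5)(2) = 46
A_3→A_4: (5)(-3) − (-7)(8) = 41
A_4→A_5: (-7)(-10) − (8)(-3) = 94
A_5→A_1: (8)(1) − (8)(-10) = 88
Σ = 278
Area = |Σ|/2 = 139.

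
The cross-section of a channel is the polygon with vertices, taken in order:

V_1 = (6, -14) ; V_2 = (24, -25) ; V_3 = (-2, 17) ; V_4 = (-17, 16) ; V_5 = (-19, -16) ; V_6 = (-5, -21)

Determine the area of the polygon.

946

Apply Gauss's area formula: 2A = Σ (x_i·y_{i+1} − x_{i+1}·y_i), indices taken mod 6.
Σ = (186) + (358) + (257) + (576) + (319) + (196) = 1892
Area = |Σ|/2 = 946.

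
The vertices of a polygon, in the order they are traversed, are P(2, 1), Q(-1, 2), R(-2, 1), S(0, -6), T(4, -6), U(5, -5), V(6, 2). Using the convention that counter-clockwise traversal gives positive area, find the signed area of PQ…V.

48

Σ = (5) + (3) + (12) + (24) + (10) + (40) + (2) = 96
Signed area = Σ/2 = 48 (positive ⇒ counter-clockwise traversal).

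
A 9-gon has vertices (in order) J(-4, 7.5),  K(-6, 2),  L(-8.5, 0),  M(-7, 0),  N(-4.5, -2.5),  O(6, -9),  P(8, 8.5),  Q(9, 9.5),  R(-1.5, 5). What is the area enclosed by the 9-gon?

Σ = (37) + (17) + (0) + (17.5) + (55.5) + (123) + (-0.5) + (59.25) + (8.75) = 317.5
Area = |Σ|/2 = 158.75.

158.75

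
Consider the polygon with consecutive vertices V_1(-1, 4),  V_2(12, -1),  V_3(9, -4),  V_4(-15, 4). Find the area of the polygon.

Cross-terms: -47, -39, -24, -56  ⇒  Σ = -166
Area = |Σ|/2 = 83.

83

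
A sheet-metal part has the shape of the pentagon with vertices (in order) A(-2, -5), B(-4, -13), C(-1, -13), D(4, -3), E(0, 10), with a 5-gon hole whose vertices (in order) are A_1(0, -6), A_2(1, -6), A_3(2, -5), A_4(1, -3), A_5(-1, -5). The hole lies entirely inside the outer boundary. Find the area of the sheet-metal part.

Outer boundary:
Apply the surveyor's formula: 2A = Σ (x_i·y_{i+1} − x_{i+1}·y_i), indices taken mod 5.
A→B: (-2)(-13) − (-4)(-5) = 6
B→C: (-4)(-13) − (-1)(-13) = 39
C→D: (-1)(-3) − (4)(-13) = 55
D→E: (4)(10) − (0)(-3) = 40
E→A: (0)(-5) − (-2)(10) = 20
Σ = 160
Area = |Σ|/2 = 80.
Hole:
Apply the surveyor's formula: 2A = Σ (x_i·y_{i+1} − x_{i+1}·y_i), indices taken mod 5.
Σ = (6) + (7) + (-1) + (-8) + (6) = 10
Area = |Σ|/2 = 5.
Net area = 80 − 5 = 75.

75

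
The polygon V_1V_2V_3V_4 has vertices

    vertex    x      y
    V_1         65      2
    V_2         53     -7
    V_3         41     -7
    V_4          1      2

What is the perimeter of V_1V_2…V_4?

|V_1V_2| = √((-12)² + (-9)²) = √225 = 15
|V_2V_3| = √((-12)² + (0)²) = √144 = 12
|V_3V_4| = √((-40)² + (9)²) = √1681 = 41
|V_4V_1| = √((64)² + (0)²) = √4096 = 64
Perimeter = 15 + 12 + 41 + 64 = 132.

132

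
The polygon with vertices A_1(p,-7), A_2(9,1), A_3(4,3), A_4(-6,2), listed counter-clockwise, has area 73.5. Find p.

7

The doubled signed area Σ (x_i y_{i+1} − x_{i+1} y_i) is linear in p.
With p=0 it equals 154; the coefficient of p is -1 (from the two edges through A_1).
So -1·p + 154 = 2·73.5 = 147 ⇒ p = 7.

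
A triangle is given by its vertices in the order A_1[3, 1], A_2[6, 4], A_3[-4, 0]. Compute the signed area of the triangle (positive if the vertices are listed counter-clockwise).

Apply Gauss's area formula: 2A = Σ (x_i·y_{i+1} − x_{i+1}·y_i), indices taken mod 3.
Cross-terms: 6, 16, -4  ⇒  Σ = 18
Signed area = Σ/2 = 9 (positive ⇒ counter-clockwise traversal).

9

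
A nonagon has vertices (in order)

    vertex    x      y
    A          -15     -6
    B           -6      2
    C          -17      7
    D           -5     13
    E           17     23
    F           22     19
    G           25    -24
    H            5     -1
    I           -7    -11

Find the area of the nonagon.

Σ = (-66) + (-8) + (-186) + (-336) + (-183) + (-1003) + (95) + (-62) + (-123) = -1872
Area = |Σ|/2 = 936.

936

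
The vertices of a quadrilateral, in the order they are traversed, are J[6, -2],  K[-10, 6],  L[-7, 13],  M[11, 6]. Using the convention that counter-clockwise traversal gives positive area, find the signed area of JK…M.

-157.5

Apply Gauss's area formula: 2A = Σ (x_i·y_{i+1} − x_{i+1}·y_i), indices taken mod 4.
Σ = (16) + (-88) + (-185) + (-58) = -315
Signed area = Σ/2 = -157.5 (negative ⇒ clockwise traversal).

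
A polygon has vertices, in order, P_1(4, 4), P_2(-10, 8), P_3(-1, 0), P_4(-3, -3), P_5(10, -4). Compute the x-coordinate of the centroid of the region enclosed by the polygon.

Apply Gauss's area formula. First the cross-terms c_i = x_i·y_{i+1} − x_{i+1}·y_i:
  72, 8, 3, 42, 56  ⇒  2A = 181, A = 90.5.
Then Σ (x_i + x_{i+1})·c_i = 546, so x̄ = 546 / (6·90.5) = 182/181.

182/181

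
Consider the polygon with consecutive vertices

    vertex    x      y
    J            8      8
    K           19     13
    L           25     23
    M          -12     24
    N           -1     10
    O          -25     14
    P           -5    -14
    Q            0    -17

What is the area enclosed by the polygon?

Σ = (-48) + (112) + (876) + (-96) + (236) + (420) + (85) + (136) = 1721
Area = |Σ|/2 = 860.5.

860.5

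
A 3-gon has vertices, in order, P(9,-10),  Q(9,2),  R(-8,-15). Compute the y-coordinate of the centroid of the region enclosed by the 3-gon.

Apply Gauss's area formula. First the cross-terms c_i = x_i·y_{i+1} − x_{i+1}·y_i:
  108, -119, 215  ⇒  2A = 204, A = 102.
Then Σ (y_i + y_{i+1})·c_i = -4692, so ȳ = -4692 / (6·102) = -23/3.

-23/3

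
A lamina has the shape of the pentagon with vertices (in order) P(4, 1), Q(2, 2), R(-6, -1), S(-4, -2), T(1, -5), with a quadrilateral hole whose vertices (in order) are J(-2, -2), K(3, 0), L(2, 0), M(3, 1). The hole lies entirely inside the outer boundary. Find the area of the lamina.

31.5

Outer boundary:
Cross-terms: 6, 10, 8, 22, 21  ⇒  Σ = 67
Area = |Σ|/2 = 33.5.
Hole:
Σ = (6) + (0) + (2) + (-4) = 4
Area = |Σ|/2 = 2.
Net area = 33.5 − 2 = 31.5.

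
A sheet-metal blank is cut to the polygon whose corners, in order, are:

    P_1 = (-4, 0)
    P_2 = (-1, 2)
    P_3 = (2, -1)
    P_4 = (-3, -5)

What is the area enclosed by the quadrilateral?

22

Apply the shoelace (surveyor's) formula: 2A = Σ (x_i·y_{i+1} − x_{i+1}·y_i), indices taken mod 4.
Σ = (-8) + (-3) + (-13) + (-20) = -44
Area = |Σ|/2 = 22.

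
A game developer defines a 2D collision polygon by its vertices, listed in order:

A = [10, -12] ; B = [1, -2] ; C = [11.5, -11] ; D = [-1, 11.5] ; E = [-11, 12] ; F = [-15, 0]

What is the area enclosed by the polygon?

299.875

Apply the shoelace formula: 2A = Σ (x_i·y_{i+1} − x_{i+1}·y_i), indices taken mod 6.
A→B: (10)(-2) − (1)(-12) = -8
B→C: (1)(-11) − (11.5)(-2) = 12
C→D: (11.5)(11.5) − (-1)(-11) = 121.25
D→E: (-1)(12) − (-11)(11.5) = 114.5
E→F: (-11)(0) − (-15)(12) = 180
F→A: (-15)(-12) − (10)(0) = 180
Σ = 599.75
Area = |Σ|/2 = 299.875.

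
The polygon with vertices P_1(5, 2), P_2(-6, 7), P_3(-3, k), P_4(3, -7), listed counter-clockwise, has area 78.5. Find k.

The doubled signed area Σ (x_i y_{i+1} − x_{i+1} y_i) is linear in k.
With k=0 it equals 130; the coefficient of k is -9 (from the two edges through P_3).
So -9·k + 130 = 2·78.5 = 157 ⇒ k = -3.

-3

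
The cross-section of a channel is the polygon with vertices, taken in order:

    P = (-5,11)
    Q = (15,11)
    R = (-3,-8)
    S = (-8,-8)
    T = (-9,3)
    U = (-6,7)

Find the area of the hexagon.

Apply the shoelace formula: 2A = Σ (x_i·y_{i+1} − x_{i+1}·y_i), indices taken mod 6.
Cross-terms: -220, -87, -40, -96, -45, -31  ⇒  Σ = -519
Area = |Σ|/2 = 259.5.

259.5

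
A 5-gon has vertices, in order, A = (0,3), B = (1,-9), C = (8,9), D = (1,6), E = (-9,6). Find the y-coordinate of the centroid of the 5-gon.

2.4

Apply Gauss's area formula. First the cross-terms c_i = x_i·y_{i+1} − x_{i+1}·y_i:
  -3, 81, 39, 60, -27  ⇒  2A = 150, A = 75.
Then Σ (y_i + y_{i+1})·c_i = 1080, so ȳ = 1080 / (6·75) = 2.4.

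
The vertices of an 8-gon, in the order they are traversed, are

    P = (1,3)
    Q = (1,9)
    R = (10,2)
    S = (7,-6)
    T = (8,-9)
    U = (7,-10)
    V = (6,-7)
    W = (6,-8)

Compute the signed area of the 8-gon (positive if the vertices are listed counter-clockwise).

Apply the shoelace (surveyor's) formula: 2A = Σ (x_i·y_{i+1} − x_{i+1}·y_i), indices taken mod 8.
Cross-terms: 6, -88, -74, -15, -17, 11, -6, 26  ⇒  Σ = -157
Signed area = Σ/2 = -78.5 (negative ⇒ clockwise traversal).

-78.5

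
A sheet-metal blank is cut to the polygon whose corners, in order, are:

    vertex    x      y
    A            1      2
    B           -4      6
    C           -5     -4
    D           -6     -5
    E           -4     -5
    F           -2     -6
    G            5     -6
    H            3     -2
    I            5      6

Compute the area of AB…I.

Apply Gauss's area formula: 2A = Σ (x_i·y_{i+1} − x_{i+1}·y_i), indices taken mod 9.
Σ = (14) + (46) + (1) + (10) + (14) + (42) + (8) + (28) + (4) = 167
Area = |Σ|/2 = 83.5.

83.5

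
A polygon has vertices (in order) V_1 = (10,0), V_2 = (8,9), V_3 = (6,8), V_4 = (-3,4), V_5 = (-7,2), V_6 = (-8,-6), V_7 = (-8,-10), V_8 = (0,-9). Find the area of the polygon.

211

Apply the shoelace (surveyor's) formula: 2A = Σ (x_i·y_{i+1} − x_{i+1}·y_i), indices taken mod 8.
Σ = (90) + (10) + (48) + (22) + (58) + (32) + (72) + (90) = 422
Area = |Σ|/2 = 211.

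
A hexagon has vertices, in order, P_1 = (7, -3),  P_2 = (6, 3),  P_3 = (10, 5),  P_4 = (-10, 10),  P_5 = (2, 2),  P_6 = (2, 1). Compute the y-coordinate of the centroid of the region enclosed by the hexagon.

895/201

Apply the shoelace formula. First the cross-terms c_i = x_i·y_{i+1} − x_{i+1}·y_i:
  39, 0, 150, -40, -2, -13  ⇒  2A = 134, A = 67.
Then Σ (y_i + y_{i+1})·c_i = 1790, so ȳ = 1790 / (6·67) = 895/201.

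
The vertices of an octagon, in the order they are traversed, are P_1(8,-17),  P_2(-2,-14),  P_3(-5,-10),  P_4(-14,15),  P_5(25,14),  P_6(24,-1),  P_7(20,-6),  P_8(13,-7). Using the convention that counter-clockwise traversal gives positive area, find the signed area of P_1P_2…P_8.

Apply the shoelace formula: 2A = Σ (x_i·y_{i+1} − x_{i+1}·y_i), indices taken mod 8.
Cross-terms: -146, -50, -215, -571, -361, -124, -62, -165  ⇒  Σ = -1694
Signed area = Σ/2 = -847 (negative ⇒ clockwise traversal).

-847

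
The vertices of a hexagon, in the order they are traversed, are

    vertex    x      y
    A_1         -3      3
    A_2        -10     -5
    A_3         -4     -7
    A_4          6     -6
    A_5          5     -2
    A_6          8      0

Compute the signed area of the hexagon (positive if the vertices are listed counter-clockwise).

Apply the surveyor's formula: 2A = Σ (x_i·y_{i+1} − x_{i+1}·y_i), indices taken mod 6.
Σ = (45) + (50) + (66) + (18) + (16) + (24) = 219
Signed area = Σ/2 = 109.5 (positive ⇒ counter-clockwise traversal).

109.5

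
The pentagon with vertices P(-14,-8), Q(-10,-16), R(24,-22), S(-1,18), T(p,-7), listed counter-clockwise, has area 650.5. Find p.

The doubled signed area Σ (x_i y_{i+1} − x_{i+1} y_i) is linear in p.
With p=0 it equals 1067; the coefficient of p is -26 (from the two edges through T).
So -26·p + 1067 = 2·650.5 = 1301 ⇒ p = -9.

-9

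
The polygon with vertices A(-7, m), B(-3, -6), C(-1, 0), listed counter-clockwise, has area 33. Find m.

15

Write out the shoelace sum; only the two edges meeting at A involve m:
2·Area = [((-1)·m − (-7)·0) + ((-7)·(-6) − (-3)·m)] + -6
       = 2·m + 36 = 66
⇒ m = 15.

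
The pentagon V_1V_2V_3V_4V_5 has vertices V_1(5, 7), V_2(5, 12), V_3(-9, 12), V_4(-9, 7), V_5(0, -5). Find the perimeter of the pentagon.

52

|V_1V_2| = √((0)² + (5)²) = √25 = 5
|V_2V_3| = √((-14)² + (0)²) = √196 = 14
|V_3V_4| = √((0)² + (-5)²) = √25 = 5
|V_4V_5| = √((9)² + (-12)²) = √225 = 15
|V_5V_1| = √((5)² + (12)²) = √169 = 13
Perimeter = 5 + 14 + 5 + 15 + 13 = 52.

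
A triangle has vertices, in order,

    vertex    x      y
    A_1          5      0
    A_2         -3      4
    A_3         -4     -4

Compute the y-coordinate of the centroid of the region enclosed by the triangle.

Apply Gauss's area formula. First the cross-terms c_i = x_i·y_{i+1} − x_{i+1}·y_i:
  20, 28, 20  ⇒  2A = 68, A = 34.
Then Σ (y_i + y_{i+1})·c_i = 0, so ȳ = 0 / (6·34) = 0.

0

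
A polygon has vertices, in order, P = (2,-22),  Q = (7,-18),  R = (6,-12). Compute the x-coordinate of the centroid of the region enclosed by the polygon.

5

Apply the shoelace (surveyor's) formula. First the cross-terms c_i = x_i·y_{i+1} − x_{i+1}·y_i:
  118, 24, -108  ⇒  2A = 34, A = 17.
Then Σ (x_i + x_{i+1})·c_i = 510, so x̄ = 510 / (6·17) = 5.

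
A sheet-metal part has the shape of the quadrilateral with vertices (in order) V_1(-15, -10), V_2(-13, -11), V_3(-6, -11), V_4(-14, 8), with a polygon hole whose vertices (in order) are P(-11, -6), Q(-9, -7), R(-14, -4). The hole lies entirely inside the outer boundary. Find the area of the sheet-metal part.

Outer boundary:
Apply the shoelace (surveyor's) formula: 2A = Σ (x_i·y_{i+1} − x_{i+1}·y_i), indices taken mod 4.
Σ = (35) + (77) + (-202) + (260) = 170
Area = |Σ|/2 = 85.
Hole:
Apply the shoelace (surveyor's) formula: 2A = Σ (x_i·y_{i+1} − x_{i+1}·y_i), indices taken mod 3.
Σ = (23) + (-62) + (40) = 1
Area = |Σ|/2 = 0.5.
Net area = 85 − 0.5 = 84.5.

84.5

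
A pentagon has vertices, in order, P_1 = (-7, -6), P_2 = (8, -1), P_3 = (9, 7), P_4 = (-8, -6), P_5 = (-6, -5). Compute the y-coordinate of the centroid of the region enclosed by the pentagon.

-16/127

Apply Gauss's area formula. First the cross-terms c_i = x_i·y_{i+1} − x_{i+1}·y_i:
  55, 65, 2, 4, 1  ⇒  2A = 127, A = 63.5.
Then Σ (y_i + y_{i+1})·c_i = -48, so ȳ = -48 / (6·63.5) = -16/127.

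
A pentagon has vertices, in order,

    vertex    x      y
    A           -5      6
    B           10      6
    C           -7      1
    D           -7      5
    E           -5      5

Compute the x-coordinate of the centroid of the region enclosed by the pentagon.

-268/243

Apply Gauss's area formula. First the cross-terms c_i = x_i·y_{i+1} − x_{i+1}·y_i:
  -90, 52, -28, -10, -5  ⇒  2A = -81, A = -40.5.
Then Σ (x_i + x_{i+1})·c_i = 268, so x̄ = 268 / (6·(-40.5)) = -268/243.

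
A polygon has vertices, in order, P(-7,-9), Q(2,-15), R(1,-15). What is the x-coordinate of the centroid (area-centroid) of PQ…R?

-4/3

Apply the shoelace (surveyor's) formula. First the cross-terms c_i = x_i·y_{i+1} − x_{i+1}·y_i:
  123, -15, -114  ⇒  2A = -6, A = -3.
Then Σ (x_i + x_{i+1})·c_i = 24, so x̄ = 24 / (6·(-3)) = -4/3.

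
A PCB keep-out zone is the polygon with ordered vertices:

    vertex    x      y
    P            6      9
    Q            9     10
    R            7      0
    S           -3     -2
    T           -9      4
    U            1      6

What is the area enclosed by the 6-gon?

P→Q: (6)(10) − (9)(9) = -21
Q→R: (9)(0) − (7)(10) = -70
R→S: (7)(-2) − (-3)(0) = -14
S→T: (-3)(4) − (-9)(-2) = -30
T→U: (-9)(6) − (1)(4) = -58
U→P: (1)(9) − (6)(6) = -27
Σ = -220
Area = |Σ|/2 = 110.

110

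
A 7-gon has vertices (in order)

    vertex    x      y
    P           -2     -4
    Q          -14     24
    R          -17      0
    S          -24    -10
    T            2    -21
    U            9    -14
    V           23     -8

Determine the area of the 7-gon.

Σ = (-104) + (408) + (170) + (524) + (161) + (250) + (-108) = 1301
Area = |Σ|/2 = 650.5.

650.5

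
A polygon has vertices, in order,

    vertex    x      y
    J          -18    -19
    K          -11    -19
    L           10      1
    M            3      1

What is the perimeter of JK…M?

|JK| = √((7)² + (0)²) = √49 = 7
|KL| = √((21)² + (20)²) = √841 = 29
|LM| = √((-7)² + (0)²) = √49 = 7
|MJ| = √((-21)² + (-20)²) = √841 = 29
Perimeter = 7 + 29 + 7 + 29 = 72.

72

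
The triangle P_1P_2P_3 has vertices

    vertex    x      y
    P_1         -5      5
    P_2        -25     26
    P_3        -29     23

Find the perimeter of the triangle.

|P_1P_2| = √((-20)² + (21)²) = √841 = 29
|P_2P_3| = √((-4)² + (-3)²) = √25 = 5
|P_3P_1| = √((24)² + (-18)²) = √900 = 30
Perimeter = 29 + 5 + 30 = 64.

64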